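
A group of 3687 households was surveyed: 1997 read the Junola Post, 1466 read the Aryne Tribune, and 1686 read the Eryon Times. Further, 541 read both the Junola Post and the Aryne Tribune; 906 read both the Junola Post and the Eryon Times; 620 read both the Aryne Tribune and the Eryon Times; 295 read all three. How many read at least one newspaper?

By inclusion-exclusion,
N(≥1) = 1997 + 1466 + 1686 − 541 − 906 − 620 + 295 = 3377

3377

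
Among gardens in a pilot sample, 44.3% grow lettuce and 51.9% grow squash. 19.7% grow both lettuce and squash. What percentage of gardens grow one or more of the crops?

76.5%

Inclusion–exclusion gives
P(≥1) = 44.3 + 51.9 − 19.7 = 76.5%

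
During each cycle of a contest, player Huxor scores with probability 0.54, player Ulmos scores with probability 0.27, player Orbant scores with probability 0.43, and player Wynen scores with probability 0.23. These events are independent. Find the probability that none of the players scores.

P(none) = (1 − 0.54) × (1 − 0.27) × (1 − 0.43) × (1 − 0.23) = 0.46 × 0.73 × 0.57 × 0.77 = 0.14738262

0.14738262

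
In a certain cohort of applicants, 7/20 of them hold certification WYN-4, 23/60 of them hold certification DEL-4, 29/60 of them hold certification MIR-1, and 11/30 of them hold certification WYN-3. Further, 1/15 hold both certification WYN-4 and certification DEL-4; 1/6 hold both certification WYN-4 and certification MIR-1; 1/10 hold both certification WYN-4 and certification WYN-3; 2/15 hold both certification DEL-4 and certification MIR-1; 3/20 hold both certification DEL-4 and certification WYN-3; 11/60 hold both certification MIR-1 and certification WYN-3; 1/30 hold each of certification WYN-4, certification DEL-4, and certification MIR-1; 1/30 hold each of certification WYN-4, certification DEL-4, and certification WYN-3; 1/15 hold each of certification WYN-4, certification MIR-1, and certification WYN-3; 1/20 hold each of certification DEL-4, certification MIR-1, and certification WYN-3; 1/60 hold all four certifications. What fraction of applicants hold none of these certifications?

P(≥1) = 7/20 + 23/60 + 29/60 + 11/30 − 1/15 − 1/6 − 1/10 − 2/15 − 3/20 − 11/60 + 1/30 + 1/30 + 1/15 + 1/20 − 1/60 = 19/20
P(none) = 1 − 19/20 = 1/20

1/20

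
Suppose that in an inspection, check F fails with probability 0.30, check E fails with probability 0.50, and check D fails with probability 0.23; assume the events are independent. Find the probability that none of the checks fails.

0.2695

P(none) = (1 − 0.30) × (1 − 0.50) × (1 − 0.23) = 0.70 × 0.50 × 0.77 = 0.2695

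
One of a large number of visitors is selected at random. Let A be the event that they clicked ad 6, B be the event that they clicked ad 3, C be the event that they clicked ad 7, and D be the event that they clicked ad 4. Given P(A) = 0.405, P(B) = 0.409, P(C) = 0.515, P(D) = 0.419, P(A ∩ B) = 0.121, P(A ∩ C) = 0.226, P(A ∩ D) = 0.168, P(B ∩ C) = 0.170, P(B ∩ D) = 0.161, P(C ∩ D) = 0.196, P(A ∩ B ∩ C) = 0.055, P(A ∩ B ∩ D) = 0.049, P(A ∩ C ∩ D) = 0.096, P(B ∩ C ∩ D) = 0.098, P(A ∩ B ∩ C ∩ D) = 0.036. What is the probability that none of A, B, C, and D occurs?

P(A ∪ B ∪ C ∪ D) = 0.405 + 0.409 + 0.515 + 0.419 − 0.121 − 0.226 − 0.168 − 0.170 − 0.161 − 0.196 + 0.055 + 0.049 + 0.096 + 0.098 − 0.036 = 0.968
P(none) = 1 − 0.968 = 0.032

0.032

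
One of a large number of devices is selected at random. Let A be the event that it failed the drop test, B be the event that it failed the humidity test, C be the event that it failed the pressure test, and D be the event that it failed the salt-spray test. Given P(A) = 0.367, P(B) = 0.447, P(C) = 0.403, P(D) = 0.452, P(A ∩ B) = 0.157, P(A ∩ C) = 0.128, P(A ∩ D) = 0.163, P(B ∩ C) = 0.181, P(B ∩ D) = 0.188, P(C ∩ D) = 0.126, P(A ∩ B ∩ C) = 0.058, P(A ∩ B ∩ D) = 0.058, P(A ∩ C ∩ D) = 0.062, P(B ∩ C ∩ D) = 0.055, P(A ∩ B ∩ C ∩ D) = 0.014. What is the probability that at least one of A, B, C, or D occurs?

0.945

By inclusion-exclusion,
P(A ∪ B ∪ C ∪ D) = 0.367 + 0.447 + 0.403 + 0.452 − 0.157 − 0.128 − 0.163 − 0.181 − 0.188 − 0.126 + 0.058 + 0.058 + 0.062 + 0.055 − 0.014 = 0.945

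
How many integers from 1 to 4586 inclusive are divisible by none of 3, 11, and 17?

2616

By inclusion–exclusion:
1528 + 416 + 269 − 138 − 89 − 24 + 8 = 1970
4586 − 1970 = 2616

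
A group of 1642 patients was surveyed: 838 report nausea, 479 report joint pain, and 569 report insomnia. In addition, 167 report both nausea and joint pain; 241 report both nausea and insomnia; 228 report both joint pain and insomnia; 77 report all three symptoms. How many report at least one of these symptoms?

Apply inclusion-exclusion:
|at least one| = 838 + 479 + 569 − 167 − 241 − 228 + 77 = 1327

1327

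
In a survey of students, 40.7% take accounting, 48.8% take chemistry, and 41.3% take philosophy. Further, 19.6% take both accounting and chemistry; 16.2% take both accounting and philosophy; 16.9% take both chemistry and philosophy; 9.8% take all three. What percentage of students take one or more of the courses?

87.9%

Using inclusion–exclusion:
P(at least one) = 40.7 + 48.8 + 41.3 − 19.6 − 16.2 − 16.9 + 9.8 = 87.9%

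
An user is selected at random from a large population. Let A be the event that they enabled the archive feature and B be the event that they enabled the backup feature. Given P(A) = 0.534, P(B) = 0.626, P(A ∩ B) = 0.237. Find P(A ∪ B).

P(A ∪ B) = 0.534 + 0.626 − 0.237 = 0.923

0.923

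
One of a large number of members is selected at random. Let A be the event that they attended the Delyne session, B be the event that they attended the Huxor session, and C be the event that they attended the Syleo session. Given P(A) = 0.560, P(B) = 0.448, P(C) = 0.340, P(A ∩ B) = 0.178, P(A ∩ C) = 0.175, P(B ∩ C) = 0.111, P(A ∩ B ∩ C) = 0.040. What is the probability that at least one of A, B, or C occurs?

0.924

P(A ∪ B ∪ C) = 0.560 + 0.448 + 0.340 − 0.178 − 0.175 − 0.111 + 0.040 = 0.924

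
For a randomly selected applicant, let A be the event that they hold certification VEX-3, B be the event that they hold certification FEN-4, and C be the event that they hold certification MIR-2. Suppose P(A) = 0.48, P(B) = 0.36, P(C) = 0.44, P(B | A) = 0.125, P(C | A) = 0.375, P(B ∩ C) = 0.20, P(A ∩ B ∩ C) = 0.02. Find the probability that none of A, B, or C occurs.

P(A ∩ B) = P(A)·P(B|A) = 0.48 × 0.125 = 0.06
P(A ∩ C) = P(A)·P(C|A) = 0.48 × 0.375 = 0.18
Inclusion–exclusion gives
P(A ∪ B ∪ C) = 0.48 + 0.36 + 0.44 − 0.06 − 0.18 − 0.20 + 0.02 = 0.86
P(none) = 1 − 0.86 = 0.14

0.14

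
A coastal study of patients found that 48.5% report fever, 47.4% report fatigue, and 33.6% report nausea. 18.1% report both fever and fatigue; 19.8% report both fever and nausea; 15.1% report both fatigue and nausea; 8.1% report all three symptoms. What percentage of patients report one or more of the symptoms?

84.6%

By inclusion-exclusion,
P(union) = 48.5 + 47.4 + 33.6 − 18.1 − 19.8 − 15.1 + 8.1 = 84.6%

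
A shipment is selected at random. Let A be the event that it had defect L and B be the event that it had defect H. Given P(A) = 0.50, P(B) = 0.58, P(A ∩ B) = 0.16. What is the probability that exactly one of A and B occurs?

By inclusion–exclusion (exactly-one form):
P(exactly one) = 0.50 + 0.58 − 2·0.16 = 0.76

0.76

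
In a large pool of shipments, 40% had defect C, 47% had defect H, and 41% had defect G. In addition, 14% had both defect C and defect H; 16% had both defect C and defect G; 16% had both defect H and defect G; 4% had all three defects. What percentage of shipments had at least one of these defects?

By inclusion-exclusion,
P(union) = 40 + 47 + 41 − 14 − 16 − 16 + 4 = 86%

86%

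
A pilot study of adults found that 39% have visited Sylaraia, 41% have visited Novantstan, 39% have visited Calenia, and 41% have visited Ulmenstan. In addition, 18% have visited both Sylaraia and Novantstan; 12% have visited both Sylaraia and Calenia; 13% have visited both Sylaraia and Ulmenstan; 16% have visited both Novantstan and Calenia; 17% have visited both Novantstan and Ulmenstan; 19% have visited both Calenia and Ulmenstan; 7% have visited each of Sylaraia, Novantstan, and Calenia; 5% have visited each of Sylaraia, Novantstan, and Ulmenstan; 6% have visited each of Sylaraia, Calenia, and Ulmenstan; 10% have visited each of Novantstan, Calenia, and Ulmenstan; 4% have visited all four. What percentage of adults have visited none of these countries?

P(at least one) = 39 + 41 + 39 + 41 − 18 − 12 − 13 − 16 − 17 − 19 + 7 + 5 + 6 + 10 − 4 = 89%
P(none) = 100% − 89% = 11%

11%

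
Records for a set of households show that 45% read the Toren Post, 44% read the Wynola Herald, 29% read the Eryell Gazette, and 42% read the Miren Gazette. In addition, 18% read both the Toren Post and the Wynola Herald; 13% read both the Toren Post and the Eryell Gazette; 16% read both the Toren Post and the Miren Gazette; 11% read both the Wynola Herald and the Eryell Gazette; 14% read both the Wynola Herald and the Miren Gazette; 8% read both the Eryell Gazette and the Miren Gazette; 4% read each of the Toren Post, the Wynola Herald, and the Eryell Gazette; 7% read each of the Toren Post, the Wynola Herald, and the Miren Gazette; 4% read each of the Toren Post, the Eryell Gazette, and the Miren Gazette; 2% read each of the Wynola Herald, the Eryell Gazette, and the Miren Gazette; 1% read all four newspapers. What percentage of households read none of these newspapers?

4%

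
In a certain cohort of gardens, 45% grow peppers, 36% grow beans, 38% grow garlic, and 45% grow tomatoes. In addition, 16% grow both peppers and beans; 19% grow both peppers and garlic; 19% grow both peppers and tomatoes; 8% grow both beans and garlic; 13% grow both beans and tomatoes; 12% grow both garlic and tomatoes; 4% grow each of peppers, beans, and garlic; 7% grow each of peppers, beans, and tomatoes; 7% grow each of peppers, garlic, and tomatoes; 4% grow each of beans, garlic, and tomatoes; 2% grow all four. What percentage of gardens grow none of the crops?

Inclusion–exclusion gives
P(union) = 45 + 36 + 38 + 45 − 16 − 19 − 19 − 8 − 13 − 12 + 4 + 7 + 7 + 4 − 2 = 97%
P(none) = 100% − 97% = 3%

3%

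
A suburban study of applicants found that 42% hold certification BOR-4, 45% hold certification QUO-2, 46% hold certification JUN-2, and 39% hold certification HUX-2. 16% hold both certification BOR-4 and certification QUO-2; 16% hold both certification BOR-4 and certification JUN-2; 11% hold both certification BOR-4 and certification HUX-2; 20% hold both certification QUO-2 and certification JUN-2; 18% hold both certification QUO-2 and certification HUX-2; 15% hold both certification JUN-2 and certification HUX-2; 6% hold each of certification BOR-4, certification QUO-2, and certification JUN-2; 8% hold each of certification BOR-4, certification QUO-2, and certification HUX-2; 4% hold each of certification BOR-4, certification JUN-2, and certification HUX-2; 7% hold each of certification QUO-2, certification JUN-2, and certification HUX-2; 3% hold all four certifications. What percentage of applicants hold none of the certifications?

2%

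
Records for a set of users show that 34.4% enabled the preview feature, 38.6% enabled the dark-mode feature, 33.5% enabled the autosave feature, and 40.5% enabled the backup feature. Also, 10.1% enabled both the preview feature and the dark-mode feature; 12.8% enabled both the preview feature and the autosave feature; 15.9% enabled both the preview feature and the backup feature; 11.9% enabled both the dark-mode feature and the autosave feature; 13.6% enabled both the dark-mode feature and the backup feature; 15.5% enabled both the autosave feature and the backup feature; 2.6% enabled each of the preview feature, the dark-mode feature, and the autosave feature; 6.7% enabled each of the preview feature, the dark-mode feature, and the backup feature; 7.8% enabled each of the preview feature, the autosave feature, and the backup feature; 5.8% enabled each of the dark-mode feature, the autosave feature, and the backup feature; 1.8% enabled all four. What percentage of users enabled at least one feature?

88.3%

P(≥1) = 34.4 + 38.6 + 33.5 + 40.5 − 10.1 − 12.8 − 15.9 − 11.9 − 13.6 − 15.5 + 2.6 + 6.7 + 7.8 + 5.8 − 1.8 = 88.3%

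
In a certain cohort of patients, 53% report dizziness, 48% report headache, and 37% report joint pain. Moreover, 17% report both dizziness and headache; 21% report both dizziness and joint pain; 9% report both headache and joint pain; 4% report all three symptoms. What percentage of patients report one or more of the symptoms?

Using inclusion–exclusion:
P(≥1) = 53 + 48 + 37 − 17 − 21 − 9 + 4 = 95%

95%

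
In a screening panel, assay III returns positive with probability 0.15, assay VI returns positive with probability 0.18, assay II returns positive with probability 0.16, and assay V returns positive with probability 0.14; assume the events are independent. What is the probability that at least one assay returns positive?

0.4964872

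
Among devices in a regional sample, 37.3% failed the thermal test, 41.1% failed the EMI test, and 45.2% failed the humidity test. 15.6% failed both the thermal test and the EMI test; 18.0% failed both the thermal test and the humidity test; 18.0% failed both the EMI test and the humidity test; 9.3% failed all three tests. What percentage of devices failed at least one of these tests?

81.3%

By inclusion–exclusion:
P(at least one) = 37.3 + 41.1 + 45.2 − 15.6 − 18.0 − 18.0 + 9.3 = 81.3%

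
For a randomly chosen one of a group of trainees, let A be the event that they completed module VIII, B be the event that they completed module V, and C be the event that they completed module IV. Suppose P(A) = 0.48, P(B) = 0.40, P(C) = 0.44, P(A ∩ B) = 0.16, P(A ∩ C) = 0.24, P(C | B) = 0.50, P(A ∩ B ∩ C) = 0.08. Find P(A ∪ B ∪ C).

P(B ∩ C) = P(B)·P(C|B) = 0.40 × 0.50 = 0.20
P(A ∪ B ∪ C) = 0.48 + 0.40 + 0.44 − 0.16 − 0.24 − 0.20 + 0.08 = 0.80

0.80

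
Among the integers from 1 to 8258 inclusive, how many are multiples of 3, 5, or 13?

floor(8258/3) + floor(8258/5) + floor(8258/13) − floor(8258/15) − floor(8258/39) − floor(8258/65) + floor(8258/195) = 2752 + 1651 + 635 − 550 − 211 − 127 + 42 = 4192

4192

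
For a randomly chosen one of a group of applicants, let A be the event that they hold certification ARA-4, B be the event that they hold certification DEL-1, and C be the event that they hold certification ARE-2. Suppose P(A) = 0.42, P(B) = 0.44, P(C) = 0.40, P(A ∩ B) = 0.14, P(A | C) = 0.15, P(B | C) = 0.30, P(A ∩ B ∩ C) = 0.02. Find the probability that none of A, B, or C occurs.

P(A ∩ C) = P(C)·P(A|C) = 0.40 × 0.15 = 0.06
P(B ∩ C) = P(C)·P(B|C) = 0.40 × 0.30 = 0.12
Inclusion–exclusion gives
P(A ∪ B ∪ C) = 0.42 + 0.44 + 0.40 − 0.14 − 0.06 − 0.12 + 0.02 = 0.96
P(none) = 1 − 0.96 = 0.04

0.04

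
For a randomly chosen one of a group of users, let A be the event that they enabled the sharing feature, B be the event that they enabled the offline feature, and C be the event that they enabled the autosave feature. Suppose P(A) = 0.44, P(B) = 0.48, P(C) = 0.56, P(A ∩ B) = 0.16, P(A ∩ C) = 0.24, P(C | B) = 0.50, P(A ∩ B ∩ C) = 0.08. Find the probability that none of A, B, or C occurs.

0.08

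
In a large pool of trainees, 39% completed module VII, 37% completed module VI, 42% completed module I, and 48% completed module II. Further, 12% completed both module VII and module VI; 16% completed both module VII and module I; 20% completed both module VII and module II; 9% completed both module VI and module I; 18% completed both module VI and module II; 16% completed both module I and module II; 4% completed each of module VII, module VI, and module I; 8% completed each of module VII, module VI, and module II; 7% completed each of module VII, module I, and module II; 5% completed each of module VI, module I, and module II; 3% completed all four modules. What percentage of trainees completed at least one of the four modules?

96%

By inclusion–exclusion:
P(≥1) = 39 + 37 + 42 + 48 − 12 − 16 − 20 − 9 − 18 − 16 + 4 + 8 + 7 + 5 − 3 = 96%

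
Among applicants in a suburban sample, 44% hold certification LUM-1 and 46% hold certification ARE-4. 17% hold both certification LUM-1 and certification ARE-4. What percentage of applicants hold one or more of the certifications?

P(≥1) = 44 + 46 − 17 = 73%

73%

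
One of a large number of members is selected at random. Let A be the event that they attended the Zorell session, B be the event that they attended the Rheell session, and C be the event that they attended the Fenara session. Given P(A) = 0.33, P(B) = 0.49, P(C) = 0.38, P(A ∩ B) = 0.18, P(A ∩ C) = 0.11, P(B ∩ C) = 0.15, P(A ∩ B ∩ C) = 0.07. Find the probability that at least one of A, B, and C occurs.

P(A ∪ B ∪ C) = 0.33 + 0.49 + 0.38 − 0.18 − 0.11 − 0.15 + 0.07 = 0.83

0.83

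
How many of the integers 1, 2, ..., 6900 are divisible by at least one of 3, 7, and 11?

By inclusion–exclusion:
2300 + 985 + 627 − 328 − 209 − 89 + 29 = 3315

3315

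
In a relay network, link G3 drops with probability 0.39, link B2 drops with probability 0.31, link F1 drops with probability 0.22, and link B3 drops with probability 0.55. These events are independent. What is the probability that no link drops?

0.1477359

Independence gives P(none) = ∏(1 − pᵢ).
P(none) = (1 − 0.39) × (1 − 0.31) × (1 − 0.22) × (1 − 0.55) = 0.61 × 0.69 × 0.78 × 0.45 = 0.1477359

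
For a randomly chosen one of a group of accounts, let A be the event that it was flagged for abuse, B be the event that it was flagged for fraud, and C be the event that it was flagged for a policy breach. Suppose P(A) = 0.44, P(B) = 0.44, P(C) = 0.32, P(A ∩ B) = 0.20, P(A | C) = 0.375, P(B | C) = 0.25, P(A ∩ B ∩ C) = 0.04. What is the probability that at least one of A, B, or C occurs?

0.84

P(A ∩ C) = P(C)·P(A|C) = 0.32 × 0.375 = 0.12
P(B ∩ C) = P(C)·P(B|C) = 0.32 × 0.25 = 0.08
By inclusion–exclusion:
P(A ∪ B ∪ C) = 0.44 + 0.44 + 0.32 − 0.20 − 0.12 − 0.08 + 0.04 = 0.84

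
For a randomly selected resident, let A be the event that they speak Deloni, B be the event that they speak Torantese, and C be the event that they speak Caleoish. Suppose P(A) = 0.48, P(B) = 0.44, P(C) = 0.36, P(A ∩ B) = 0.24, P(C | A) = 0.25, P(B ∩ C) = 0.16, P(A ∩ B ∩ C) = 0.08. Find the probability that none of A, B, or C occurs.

P(A ∩ C) = P(A)·P(C|A) = 0.48 × 0.25 = 0.12
P(A ∪ B ∪ C) = 0.48 + 0.44 + 0.36 − 0.24 − 0.12 − 0.16 + 0.08 = 0.84
P(none) = 1 − 0.84 = 0.16

0.16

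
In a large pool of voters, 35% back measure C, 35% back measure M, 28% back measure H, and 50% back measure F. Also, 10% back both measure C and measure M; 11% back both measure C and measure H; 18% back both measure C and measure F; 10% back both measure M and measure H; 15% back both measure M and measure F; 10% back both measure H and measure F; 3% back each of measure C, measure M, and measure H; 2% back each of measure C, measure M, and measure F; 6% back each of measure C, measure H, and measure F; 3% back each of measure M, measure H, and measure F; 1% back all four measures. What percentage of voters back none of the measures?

13%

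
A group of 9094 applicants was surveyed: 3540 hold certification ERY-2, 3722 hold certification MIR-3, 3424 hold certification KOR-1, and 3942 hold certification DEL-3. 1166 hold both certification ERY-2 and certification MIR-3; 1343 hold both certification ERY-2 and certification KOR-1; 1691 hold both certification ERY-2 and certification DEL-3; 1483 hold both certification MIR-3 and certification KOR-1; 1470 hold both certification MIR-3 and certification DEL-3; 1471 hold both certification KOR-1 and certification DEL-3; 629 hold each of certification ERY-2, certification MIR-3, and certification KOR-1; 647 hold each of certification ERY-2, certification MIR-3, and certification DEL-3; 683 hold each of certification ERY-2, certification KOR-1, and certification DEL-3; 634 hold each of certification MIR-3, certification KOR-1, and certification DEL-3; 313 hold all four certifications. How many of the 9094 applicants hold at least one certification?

8284

Apply inclusion-exclusion:
N(≥1) = 3540 + 3722 + 3424 + 3942 − 1166 − 1343 − 1691 − 1483 − 1470 − 1471 + 629 + 647 + 683 + 634 − 313 = 8284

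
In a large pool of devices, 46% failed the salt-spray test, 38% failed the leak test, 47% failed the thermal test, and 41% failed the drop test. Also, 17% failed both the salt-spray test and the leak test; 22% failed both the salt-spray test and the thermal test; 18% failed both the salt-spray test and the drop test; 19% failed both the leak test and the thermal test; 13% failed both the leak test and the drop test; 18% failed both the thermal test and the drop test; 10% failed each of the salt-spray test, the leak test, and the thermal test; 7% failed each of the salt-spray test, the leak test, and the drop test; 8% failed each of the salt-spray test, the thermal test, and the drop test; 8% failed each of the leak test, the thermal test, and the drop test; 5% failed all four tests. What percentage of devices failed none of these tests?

Apply inclusion-exclusion:
P(union) = 46 + 38 + 47 + 41 − 17 − 22 − 18 − 19 − 13 − 18 + 10 + 7 + 8 + 8 − 5 = 93%
P(none) = 100% − 93% = 7%

7%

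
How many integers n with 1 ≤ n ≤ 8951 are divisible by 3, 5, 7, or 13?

5173

Apply inclusion-exclusion:
floor(8951/3) + floor(8951/5) + floor(8951/7) + floor(8951/13) − floor(8951/15) − floor(8951/21) − floor(8951/39) − floor(8951/35) − floor(8951/65) − floor(8951/91) + floor(8951/105) + floor(8951/195) + floor(8951/273) + floor(8951/455) − floor(8951/1365) = 2983 + 1790 + 1278 + 688 − 596 − 426 − 229 − 255 − 137 − 98 + 85 + 45 + 32 + 19 − 6 = 5173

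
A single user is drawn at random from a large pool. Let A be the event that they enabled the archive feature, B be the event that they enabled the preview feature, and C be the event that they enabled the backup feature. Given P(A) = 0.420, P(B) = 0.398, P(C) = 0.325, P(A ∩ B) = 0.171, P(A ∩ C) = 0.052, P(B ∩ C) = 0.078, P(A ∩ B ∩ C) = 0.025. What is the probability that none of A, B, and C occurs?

Inclusion–exclusion gives
P(A ∪ B ∪ C) = 0.420 + 0.398 + 0.325 − 0.171 − 0.052 − 0.078 + 0.025 = 0.867
P(none) = 1 − 0.867 = 0.133

0.133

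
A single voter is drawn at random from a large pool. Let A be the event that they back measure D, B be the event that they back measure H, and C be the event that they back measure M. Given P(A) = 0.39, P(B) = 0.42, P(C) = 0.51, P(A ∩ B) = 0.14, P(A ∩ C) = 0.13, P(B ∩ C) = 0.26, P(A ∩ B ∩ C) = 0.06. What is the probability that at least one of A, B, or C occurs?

0.85

P(A ∪ B ∪ C) = 0.39 + 0.42 + 0.51 − 0.14 − 0.13 − 0.26 + 0.06 = 0.85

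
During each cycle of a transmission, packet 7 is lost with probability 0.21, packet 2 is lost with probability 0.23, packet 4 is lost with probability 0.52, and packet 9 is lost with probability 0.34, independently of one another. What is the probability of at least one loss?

0.80729056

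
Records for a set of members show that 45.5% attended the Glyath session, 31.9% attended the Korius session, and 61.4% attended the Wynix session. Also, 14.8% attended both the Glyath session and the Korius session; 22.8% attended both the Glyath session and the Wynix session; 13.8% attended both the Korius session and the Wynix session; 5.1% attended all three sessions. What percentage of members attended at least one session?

By inclusion–exclusion:
P(union) = 45.5 + 31.9 + 61.4 − 14.8 − 22.8 − 13.8 + 5.1 = 92.5%

92.5%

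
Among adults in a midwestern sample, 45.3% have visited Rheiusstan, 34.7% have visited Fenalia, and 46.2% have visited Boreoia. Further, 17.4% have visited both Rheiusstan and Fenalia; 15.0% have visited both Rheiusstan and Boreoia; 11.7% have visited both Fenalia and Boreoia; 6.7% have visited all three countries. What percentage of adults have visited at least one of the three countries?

88.8%

P(≥1) = 45.3 + 34.7 + 46.2 − 17.4 − 15.0 − 11.7 + 6.7 = 88.8%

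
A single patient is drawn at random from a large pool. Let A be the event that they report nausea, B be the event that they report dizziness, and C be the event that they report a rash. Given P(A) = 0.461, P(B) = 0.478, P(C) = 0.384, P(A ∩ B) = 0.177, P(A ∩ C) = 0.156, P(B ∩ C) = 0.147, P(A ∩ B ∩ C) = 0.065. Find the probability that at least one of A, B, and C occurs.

0.908

Apply inclusion-exclusion:
P(A ∪ B ∪ C) = 0.461 + 0.478 + 0.384 − 0.177 − 0.156 − 0.147 + 0.065 = 0.908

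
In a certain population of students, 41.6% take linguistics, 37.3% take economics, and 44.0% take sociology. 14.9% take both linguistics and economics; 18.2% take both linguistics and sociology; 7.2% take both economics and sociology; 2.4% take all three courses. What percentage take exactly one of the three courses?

By inclusion–exclusion (exactly-one form):
P(exactly one) = 41.6 + 37.3 + 44.0 − 2·14.9 − 2·18.2 − 2·7.2 + 3·2.4 = 49.5%

49.5%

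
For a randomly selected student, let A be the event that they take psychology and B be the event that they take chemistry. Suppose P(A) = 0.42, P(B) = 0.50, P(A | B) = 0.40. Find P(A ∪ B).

0.72

P(A ∩ B) = P(B)·P(A|B) = 0.50 × 0.40 = 0.20
Apply inclusion-exclusion:
P(A ∪ B) = 0.42 + 0.50 − 0.20 = 0.72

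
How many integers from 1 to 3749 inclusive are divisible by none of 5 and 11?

Inclusion–exclusion gives
749 + 340 − 68 = 1021
3749 − 1021 = 2728

2728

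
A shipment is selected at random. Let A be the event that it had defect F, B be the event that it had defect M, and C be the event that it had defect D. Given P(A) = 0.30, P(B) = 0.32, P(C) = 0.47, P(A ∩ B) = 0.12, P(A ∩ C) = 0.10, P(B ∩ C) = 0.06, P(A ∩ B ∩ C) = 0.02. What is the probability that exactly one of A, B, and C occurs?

0.59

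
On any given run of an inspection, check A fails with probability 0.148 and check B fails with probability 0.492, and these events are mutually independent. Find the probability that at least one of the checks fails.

P(none) = (1 − 0.148) × (1 − 0.492) = 0.852 × 0.508 = 0.432816
P(at least one) = 1 − 0.432816 = 0.567184

0.567184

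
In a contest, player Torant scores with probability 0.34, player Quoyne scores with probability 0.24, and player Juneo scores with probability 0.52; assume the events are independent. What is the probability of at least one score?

0.759232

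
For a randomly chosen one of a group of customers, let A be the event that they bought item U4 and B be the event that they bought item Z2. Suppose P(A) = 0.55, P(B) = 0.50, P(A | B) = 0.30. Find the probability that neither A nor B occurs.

P(A ∩ B) = P(B)·P(A|B) = 0.50 × 0.30 = 0.15
P(A ∪ B) = 0.55 + 0.50 − 0.15 = 0.90
P(none) = 1 − 0.90 = 0.10

0.10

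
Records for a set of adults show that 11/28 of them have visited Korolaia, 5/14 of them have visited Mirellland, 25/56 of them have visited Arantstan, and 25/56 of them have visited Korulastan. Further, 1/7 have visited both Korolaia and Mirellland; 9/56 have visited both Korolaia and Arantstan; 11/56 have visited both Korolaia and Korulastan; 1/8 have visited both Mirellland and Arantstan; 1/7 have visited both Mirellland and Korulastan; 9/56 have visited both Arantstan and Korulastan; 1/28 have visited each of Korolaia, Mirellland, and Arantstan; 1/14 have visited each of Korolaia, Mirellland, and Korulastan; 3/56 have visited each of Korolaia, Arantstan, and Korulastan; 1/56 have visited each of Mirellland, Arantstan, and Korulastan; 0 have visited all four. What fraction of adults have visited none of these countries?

Inclusion–exclusion gives
P(≥1) = 11/28 + 5/14 + 25/56 + 25/56 − 1/7 − 9/56 − 11/56 − 1/8 − 1/7 − 9/56 + 1/28 + 1/14 + 3/56 + 1/56 − 0 = 25/28
P(none) = 1 − 25/28 = 3/28

3/28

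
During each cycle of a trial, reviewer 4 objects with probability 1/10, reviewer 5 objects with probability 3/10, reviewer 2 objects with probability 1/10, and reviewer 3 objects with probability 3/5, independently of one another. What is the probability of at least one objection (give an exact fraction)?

P(none) = (1 − 1/10) × (1 − 3/10) × (1 − 1/10) × (1 − 3/5) = 9/10 × 7/10 × 9/10 × 2/5 = 567/2500
P(at least one) = 1 − 567/2500 = 1933/2500

1933/2500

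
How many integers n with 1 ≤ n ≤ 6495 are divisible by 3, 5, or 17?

Apply inclusion-exclusion:
2165 + 1299 + 382 − 433 − 127 − 76 + 25 = 3235

3235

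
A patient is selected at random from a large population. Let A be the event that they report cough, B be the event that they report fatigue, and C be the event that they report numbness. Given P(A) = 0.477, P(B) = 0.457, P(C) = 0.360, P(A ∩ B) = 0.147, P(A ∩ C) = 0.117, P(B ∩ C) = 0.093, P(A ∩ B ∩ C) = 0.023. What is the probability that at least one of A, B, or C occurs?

P(A ∪ B ∪ C) = 0.477 + 0.457 + 0.360 − 0.147 − 0.117 − 0.093 + 0.023 = 0.960

0.960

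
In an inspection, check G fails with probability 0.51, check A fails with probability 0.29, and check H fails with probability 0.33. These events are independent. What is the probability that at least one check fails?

0.766907

Independence gives P(none) = ∏(1 − pᵢ).
P(none) = (1 − 0.51) × (1 − 0.29) × (1 − 0.33) = 0.49 × 0.71 × 0.67 = 0.233093
P(at least one) = 1 − 0.233093 = 0.766907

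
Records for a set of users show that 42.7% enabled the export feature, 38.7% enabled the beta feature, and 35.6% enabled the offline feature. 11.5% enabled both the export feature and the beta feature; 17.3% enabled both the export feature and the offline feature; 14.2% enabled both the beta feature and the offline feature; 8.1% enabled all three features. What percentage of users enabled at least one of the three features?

P(at least one) = 42.7 + 38.7 + 35.6 − 11.5 − 17.3 − 14.2 + 8.1 = 82.1%

82.1%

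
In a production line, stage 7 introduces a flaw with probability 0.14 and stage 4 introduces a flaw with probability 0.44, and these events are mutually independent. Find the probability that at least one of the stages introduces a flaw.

0.5184

P(none) = (1 − 0.14) × (1 − 0.44) = 0.86 × 0.56 = 0.4816
P(at least one) = 1 − 0.4816 = 0.5184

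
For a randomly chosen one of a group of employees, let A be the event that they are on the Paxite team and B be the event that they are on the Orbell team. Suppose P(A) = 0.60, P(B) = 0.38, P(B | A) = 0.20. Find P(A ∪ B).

P(A ∩ B) = P(A)·P(B|A) = 0.60 × 0.20 = 0.12
P(A ∪ B) = 0.60 + 0.38 − 0.12 = 0.86

0.86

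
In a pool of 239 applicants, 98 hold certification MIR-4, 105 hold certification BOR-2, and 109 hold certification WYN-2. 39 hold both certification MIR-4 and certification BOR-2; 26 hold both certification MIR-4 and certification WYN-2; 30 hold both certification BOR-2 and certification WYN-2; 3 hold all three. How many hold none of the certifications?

Inclusion–exclusion gives
|at least one| = 98 + 105 + 109 − 39 − 26 − 30 + 3 = 220
None: 239 − 220 = 19

19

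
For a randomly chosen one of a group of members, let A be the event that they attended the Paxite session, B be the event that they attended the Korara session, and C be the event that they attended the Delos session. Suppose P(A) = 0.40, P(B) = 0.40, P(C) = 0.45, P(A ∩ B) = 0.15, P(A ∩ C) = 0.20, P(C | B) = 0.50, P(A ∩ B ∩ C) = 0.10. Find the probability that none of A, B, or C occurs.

0.20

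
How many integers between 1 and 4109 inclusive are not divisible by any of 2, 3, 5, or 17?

1031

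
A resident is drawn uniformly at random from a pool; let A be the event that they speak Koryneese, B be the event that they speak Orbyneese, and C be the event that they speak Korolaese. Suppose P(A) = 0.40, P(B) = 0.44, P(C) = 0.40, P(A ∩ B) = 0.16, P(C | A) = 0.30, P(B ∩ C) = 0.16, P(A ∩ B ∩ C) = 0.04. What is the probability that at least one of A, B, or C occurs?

0.84

P(A ∩ C) = P(A)·P(C|A) = 0.40 × 0.30 = 0.12
By inclusion-exclusion,
P(A ∪ B ∪ C) = 0.40 + 0.44 + 0.40 − 0.16 − 0.12 − 0.16 + 0.04 = 0.84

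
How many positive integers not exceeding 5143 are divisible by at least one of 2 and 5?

Using inclusion–exclusion:
⌊5143/2⌋ + ⌊5143/5⌋ − ⌊5143/10⌋ = 2571 + 1028 − 514 = 3085

3085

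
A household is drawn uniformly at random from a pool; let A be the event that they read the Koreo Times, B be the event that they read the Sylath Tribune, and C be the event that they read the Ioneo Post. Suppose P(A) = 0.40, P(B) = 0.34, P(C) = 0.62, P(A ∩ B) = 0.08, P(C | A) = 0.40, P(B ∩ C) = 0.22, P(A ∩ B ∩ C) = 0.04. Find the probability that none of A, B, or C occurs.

P(A ∩ C) = P(A)·P(C|A) = 0.40 × 0.40 = 0.16
P(A ∪ B ∪ C) = 0.40 + 0.34 + 0.62 − 0.08 − 0.16 − 0.22 + 0.04 = 0.94
P(none) = 1 − 0.94 = 0.06

0.06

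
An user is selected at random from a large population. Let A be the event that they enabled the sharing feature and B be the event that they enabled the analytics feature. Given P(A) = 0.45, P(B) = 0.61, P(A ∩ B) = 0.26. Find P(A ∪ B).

0.80

Using inclusion–exclusion:
P(A ∪ B) = 0.45 + 0.61 − 0.26 = 0.80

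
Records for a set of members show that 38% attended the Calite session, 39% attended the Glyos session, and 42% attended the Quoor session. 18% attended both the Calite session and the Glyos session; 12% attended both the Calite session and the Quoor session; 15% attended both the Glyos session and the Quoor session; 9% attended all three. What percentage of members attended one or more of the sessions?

P(≥1) = 38 + 39 + 42 − 18 − 12 − 15 + 9 = 83%

83%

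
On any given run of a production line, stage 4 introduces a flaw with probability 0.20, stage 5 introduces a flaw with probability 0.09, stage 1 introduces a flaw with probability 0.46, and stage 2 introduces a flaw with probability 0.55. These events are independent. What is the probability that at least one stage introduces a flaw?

0.823096

Since the events are independent, P(none) is the product of the individual non-occurrence probabilities.
P(none) = (1 − 0.20) × (1 − 0.09) × (1 − 0.46) × (1 − 0.55) = 0.80 × 0.91 × 0.54 × 0.45 = 0.176904
P(at least one) = 1 − 0.176904 = 0.823096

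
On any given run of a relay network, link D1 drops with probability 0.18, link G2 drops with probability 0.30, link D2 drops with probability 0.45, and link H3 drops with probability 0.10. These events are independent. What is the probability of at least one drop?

Since the events are independent, P(none) is the product of the individual non-occurrence probabilities.
P(none) = (1 − 0.18) × (1 − 0.30) × (1 − 0.45) × (1 − 0.10) = 0.82 × 0.70 × 0.55 × 0.90 = 0.28413
P(at least one) = 1 − 0.28413 = 0.71587

0.71587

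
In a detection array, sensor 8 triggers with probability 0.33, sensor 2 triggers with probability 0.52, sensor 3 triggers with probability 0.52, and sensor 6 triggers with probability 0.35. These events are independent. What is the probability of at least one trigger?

0.8996608

P(none) = (1 − 0.33) × (1 − 0.52) × (1 − 0.52) × (1 − 0.35) = 0.67 × 0.48 × 0.48 × 0.65 = 0.1003392
P(at least one) = 1 − 0.1003392 = 0.8996608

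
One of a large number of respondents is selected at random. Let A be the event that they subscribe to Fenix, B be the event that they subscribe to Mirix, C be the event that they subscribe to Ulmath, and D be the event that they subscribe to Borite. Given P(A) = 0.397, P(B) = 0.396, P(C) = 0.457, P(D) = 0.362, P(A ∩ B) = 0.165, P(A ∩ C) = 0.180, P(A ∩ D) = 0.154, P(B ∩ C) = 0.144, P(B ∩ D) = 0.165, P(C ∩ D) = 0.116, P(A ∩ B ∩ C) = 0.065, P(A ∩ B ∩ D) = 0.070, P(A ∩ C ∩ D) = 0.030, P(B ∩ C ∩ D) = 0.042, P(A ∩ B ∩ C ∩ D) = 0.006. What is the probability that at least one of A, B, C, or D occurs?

P(A ∪ B ∪ C ∪ D) = 0.397 + 0.396 + 0.457 + 0.362 − 0.165 − 0.180 − 0.154 − 0.144 − 0.165 − 0.116 + 0.065 + 0.070 + 0.030 + 0.042 − 0.006 = 0.889

0.889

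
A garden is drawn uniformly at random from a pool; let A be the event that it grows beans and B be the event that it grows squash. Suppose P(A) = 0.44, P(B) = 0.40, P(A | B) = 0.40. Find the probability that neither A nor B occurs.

0.32

P(A ∩ B) = P(B)·P(A|B) = 0.40 × 0.40 = 0.16
Inclusion–exclusion gives
P(A ∪ B) = 0.44 + 0.40 − 0.16 = 0.68
P(none) = 1 − 0.68 = 0.32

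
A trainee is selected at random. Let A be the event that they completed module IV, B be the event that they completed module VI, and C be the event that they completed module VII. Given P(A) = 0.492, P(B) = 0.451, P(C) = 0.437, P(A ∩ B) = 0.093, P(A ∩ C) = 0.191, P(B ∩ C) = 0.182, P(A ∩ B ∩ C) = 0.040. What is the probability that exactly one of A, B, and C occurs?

By inclusion–exclusion (exactly-one form):
P(exactly one) = 0.492 + 0.451 + 0.437 − 2·0.093 − 2·0.191 − 2·0.182 + 3·0.040 = 0.568

0.568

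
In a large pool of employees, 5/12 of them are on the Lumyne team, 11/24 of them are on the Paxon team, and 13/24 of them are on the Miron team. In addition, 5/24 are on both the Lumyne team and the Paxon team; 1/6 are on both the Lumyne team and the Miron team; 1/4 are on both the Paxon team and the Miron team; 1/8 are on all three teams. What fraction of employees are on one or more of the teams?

Inclusion–exclusion gives
P(union) = 5/12 + 11/24 + 13/24 − 5/24 − 1/6 − 1/4 + 1/8 = 11/12

11/12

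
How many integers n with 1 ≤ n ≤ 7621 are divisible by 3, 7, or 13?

3601

2540 + 1088 + 586 − 362 − 195 − 83 + 27 = 3601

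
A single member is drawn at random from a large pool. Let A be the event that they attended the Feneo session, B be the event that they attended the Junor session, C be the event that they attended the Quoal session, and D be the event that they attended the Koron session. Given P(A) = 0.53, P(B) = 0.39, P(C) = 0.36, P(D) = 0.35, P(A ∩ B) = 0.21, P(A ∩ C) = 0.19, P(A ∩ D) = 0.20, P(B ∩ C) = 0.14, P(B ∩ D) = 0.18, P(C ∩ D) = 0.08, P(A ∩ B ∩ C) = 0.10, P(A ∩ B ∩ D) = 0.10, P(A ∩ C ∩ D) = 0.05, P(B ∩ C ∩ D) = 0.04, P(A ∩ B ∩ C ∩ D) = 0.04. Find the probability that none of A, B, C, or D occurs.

0.12

Inclusion–exclusion gives
P(A ∪ B ∪ C ∪ D) = 0.53 + 0.39 + 0.36 + 0.35 − 0.21 − 0.19 − 0.20 − 0.14 − 0.18 − 0.08 + 0.10 + 0.10 + 0.05 + 0.04 − 0.04 = 0.88
P(none) = 1 − 0.88 = 0.12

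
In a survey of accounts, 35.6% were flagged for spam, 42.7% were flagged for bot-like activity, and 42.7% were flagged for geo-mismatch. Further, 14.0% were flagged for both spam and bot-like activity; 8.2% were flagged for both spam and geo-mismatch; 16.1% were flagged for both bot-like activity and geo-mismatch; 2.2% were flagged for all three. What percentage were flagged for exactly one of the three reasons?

By inclusion–exclusion (exactly-one form):
P(exactly one) = 35.6 + 42.7 + 42.7 − 2·14.0 − 2·8.2 − 2·16.1 + 3·2.2 = 51.0%

51.0%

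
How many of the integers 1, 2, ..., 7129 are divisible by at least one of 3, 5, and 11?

Using inclusion–exclusion:
2376 + 1425 + 648 − 475 − 216 − 129 + 43 = 3672

3672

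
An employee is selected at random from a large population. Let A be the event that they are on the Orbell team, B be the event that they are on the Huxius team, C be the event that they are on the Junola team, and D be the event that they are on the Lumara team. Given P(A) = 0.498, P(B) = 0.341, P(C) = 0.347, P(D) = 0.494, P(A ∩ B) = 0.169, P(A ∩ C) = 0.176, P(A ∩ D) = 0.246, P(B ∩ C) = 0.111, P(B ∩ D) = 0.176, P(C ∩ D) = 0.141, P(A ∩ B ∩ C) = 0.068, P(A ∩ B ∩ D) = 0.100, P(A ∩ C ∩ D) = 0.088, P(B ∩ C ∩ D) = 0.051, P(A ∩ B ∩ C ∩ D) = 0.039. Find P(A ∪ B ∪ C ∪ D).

0.929

By inclusion-exclusion,
P(A ∪ B ∪ C ∪ D) = 0.498 + 0.341 + 0.347 + 0.494 − 0.169 − 0.176 − 0.246 − 0.111 − 0.176 − 0.141 + 0.068 + 0.100 + 0.088 + 0.051 − 0.039 = 0.929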